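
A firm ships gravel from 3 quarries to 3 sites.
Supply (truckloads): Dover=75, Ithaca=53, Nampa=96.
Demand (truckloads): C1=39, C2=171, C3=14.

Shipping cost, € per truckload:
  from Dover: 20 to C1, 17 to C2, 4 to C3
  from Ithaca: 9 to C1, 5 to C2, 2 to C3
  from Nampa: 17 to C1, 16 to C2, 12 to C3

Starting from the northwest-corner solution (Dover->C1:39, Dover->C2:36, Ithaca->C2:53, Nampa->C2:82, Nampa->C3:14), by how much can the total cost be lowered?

204

Current plan cost = 39·20 + 36·17 + 53·5 + 82·16 + 14·12 = €3137.
Optimal plan:
  Dover->C2: 61 × €17 = €1037
  Dover->C3: 14 × €4 = €56
  Ithaca->C2: 53 × €5 = €265
  Nampa->C1: 39 × €17 = €663
  Nampa->C2: 57 × €16 = €912
Optimal cost = €2933.
Saving = 3137 − 2933 = €204.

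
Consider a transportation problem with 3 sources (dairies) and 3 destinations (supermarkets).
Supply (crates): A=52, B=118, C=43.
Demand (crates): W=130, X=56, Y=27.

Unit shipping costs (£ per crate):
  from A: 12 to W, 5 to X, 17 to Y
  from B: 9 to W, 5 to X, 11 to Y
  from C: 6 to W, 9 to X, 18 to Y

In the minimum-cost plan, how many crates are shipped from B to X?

4

The minimum-cost plan:
  A→X: 52 × £5 = £260
  B→W: 87 × £9 = £783
  B→X: 4 × £5 = £20
  B→Y: 27 × £11 = £297
  C→W: 43 × £6 = £258
Total cost = £1618.
So B→X carries 4 crates.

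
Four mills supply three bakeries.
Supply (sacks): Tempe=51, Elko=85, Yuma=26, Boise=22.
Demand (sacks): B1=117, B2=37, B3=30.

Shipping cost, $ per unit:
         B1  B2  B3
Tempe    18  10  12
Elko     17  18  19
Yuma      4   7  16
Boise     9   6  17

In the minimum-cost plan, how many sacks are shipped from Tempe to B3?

30

Optimal shipments:
  Tempe->B2: 21 × $10 = $210
  Tempe->B3: 30 × $12 = $360
  Elko->B1: 85 × $17 = $1445
  Yuma->B1: 26 × $4 = $104
  Boise->B1: 6 × $9 = $54
  Boise->B2: 16 × $6 = $96
Total cost = $2269.
So Tempe→B3 carries 30 sacks.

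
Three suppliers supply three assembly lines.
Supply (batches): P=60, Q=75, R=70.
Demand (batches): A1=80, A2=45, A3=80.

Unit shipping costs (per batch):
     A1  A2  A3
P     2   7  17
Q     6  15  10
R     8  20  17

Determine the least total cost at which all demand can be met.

An optimal shipping plan:
  P->A1: 15 × 2 = 30
  P->A2: 45 × 7 = 315
  Q->A3: 75 × 10 = 750
  R->A1: 65 × 8 = 520
  R->A3: 5 × 17 = 85
Total = 30 + 315 + 750 + 520 + 85 = 1700.

1700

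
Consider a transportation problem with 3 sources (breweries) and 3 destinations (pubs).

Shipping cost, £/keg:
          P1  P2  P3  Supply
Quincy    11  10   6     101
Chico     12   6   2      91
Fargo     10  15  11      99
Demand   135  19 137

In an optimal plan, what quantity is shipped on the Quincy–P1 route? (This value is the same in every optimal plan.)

36

Solving gives:
  Quincy–P1: 36 × £11 = £396
  Quincy–P2: 19 × £10 = £190
  Quincy–P3: 46 × £6 = £276
  Chico–P3: 91 × £2 = £182
  Fargo–P1: 99 × £10 = £990
Total cost = £2034.
So Quincy→P1 carries 36 kegs.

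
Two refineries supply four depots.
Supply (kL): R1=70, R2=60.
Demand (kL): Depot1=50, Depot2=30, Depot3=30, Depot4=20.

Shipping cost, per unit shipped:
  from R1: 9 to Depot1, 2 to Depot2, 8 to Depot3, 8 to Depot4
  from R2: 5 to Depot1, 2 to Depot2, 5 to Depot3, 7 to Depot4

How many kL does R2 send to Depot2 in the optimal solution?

The minimum-cost plan:
  R1 to Depot2: 30 kL
  R1 to Depot3: 20 kL
  R1 to Depot4: 20 kL
  R2 to Depot1: 50 kL
  R2 to Depot3: 10 kL
Total cost = 680.
The route R2→Depot2 is not used.

0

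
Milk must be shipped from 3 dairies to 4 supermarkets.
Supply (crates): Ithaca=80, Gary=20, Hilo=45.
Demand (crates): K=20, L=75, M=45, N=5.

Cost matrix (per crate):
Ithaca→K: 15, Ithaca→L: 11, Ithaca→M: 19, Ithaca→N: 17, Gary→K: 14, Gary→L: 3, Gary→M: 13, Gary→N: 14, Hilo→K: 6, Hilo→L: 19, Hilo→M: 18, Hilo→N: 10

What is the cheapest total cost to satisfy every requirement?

1670

Optimal allocation:
  Ithaca to L: 55 crates
  Ithaca to M: 25 crates
  Gary to L: 20 crates
  Hilo to K: 20 crates
  Hilo to M: 20 crates
  Hilo to N: 5 crates
Total cost = 1670.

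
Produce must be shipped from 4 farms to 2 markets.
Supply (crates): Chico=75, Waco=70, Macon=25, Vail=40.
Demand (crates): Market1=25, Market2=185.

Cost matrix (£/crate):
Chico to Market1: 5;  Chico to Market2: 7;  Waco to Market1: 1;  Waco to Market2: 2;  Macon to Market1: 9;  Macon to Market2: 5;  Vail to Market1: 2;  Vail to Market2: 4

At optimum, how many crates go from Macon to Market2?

The minimum-cost plan:
  Chico→Market1: 25 crates
  Chico→Market2: 50 crates
  Waco→Market2: 70 crates
  Macon→Market2: 25 crates
  Vail→Market2: 40 crates
Total cost = £900.
So Macon→Market2 carries 25 crates.

25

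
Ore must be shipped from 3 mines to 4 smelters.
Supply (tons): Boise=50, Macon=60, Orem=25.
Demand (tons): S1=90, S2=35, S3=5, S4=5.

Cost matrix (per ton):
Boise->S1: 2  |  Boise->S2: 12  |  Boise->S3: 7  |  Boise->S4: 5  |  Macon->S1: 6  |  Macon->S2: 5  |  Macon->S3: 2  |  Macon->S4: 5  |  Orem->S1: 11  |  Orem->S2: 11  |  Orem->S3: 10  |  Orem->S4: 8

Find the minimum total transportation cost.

An optimal shipping plan:
  Boise–S1: 50 × 2 = 100
  Macon–S1: 20 × 6 = 120
  Macon–S2: 35 × 5 = 175
  Macon–S3: 5 × 2 = 10
  Orem–S1: 20 × 11 = 220
  Orem–S4: 5 × 8 = 40
Total = 100 + 120 + 175 + 10 + 220 + 40 = 665.

665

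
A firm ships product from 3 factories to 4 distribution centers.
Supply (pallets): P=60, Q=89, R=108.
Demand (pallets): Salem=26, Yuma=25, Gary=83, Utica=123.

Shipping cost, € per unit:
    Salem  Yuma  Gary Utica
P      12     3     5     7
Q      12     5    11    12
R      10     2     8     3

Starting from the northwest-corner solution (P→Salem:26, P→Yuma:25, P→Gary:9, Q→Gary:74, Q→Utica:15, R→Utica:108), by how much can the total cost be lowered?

Current plan cost = 26·12 + 25·3 + 9·5 + 74·11 + 15·12 + 108·3 = €1750.
Optimal plan:
  P->Gary: 60 pallets
  Q->Salem: 26 pallets
  Q->Yuma: 25 pallets
  Q->Gary: 23 pallets
  Q->Utica: 15 pallets
  R->Utica: 108 pallets
Optimal cost = €1494.
Saving = 1750 − 1494 = €256.

256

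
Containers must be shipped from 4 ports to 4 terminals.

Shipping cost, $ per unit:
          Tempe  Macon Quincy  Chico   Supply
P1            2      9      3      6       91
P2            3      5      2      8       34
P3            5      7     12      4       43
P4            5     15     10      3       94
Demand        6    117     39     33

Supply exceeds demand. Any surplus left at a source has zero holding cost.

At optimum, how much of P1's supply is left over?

6

Minimum-cost shipments:
  P1–Tempe: 6 × $2 = $12
  P1–Macon: 40 × $9 = $360
  P1–Quincy: 39 × $3 = $117
  P2–Macon: 34 × $5 = $170
  P3–Macon: 43 × $7 = $301
  P4–Chico: 33 × $3 = $99
Total cost = $1059.
P1 ships 85 of its 91, leaving 6.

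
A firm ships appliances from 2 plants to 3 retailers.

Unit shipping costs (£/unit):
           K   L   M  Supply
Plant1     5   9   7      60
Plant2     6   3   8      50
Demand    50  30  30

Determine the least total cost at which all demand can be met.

570

Optimal allocation:
  Plant1 to K: 50 units
  Plant1 to M: 10 units
  Plant2 to L: 30 units
  Plant2 to M: 20 units
Total cost = £570.
(Supply check: Plant1 ships 60; Plant2 ships 50.)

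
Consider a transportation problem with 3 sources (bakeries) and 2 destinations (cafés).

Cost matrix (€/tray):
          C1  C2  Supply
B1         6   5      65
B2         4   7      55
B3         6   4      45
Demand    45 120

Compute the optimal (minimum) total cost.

755

Optimal allocation:
  B1→C2: 65 trays
  B2→C1: 45 trays
  B2→C2: 10 trays
  B3→C2: 45 trays
Total cost = €755.
(Supply check: B1 ships 65; B2 ships 55; B3 ships 45.)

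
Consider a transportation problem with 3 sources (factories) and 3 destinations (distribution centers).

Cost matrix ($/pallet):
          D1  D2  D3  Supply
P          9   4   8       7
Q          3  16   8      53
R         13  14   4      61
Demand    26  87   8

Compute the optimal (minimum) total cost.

1312

Optimal allocation:
  P→D2: 7 pallets
  Q→D1: 26 pallets
  Q→D2: 27 pallets
  R→D2: 53 pallets
  R→D3: 8 pallets
Total cost = $1312.
(Supply check: P ships 7; Q ships 53; R ships 61.)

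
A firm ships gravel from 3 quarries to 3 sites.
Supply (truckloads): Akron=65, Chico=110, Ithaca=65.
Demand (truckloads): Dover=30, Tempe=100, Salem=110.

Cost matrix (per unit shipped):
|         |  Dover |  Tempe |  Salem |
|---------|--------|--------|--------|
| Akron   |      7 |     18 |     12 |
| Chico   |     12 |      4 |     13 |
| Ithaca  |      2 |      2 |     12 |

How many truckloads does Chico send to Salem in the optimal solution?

The minimum-cost plan:
  Akron->Salem: 65 × 12 = 780
  Chico->Tempe: 65 × 4 = 260
  Chico->Salem: 45 × 13 = 585
  Ithaca->Dover: 30 × 2 = 60
  Ithaca->Tempe: 35 × 2 = 70
Total cost = 1755.
So Chico→Salem carries 45 truckloads.

45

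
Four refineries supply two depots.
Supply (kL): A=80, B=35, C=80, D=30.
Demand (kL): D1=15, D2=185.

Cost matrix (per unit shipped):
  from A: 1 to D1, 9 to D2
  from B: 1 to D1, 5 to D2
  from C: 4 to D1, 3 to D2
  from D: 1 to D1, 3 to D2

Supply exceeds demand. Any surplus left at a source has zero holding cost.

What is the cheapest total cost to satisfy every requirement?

880

Optimal allocation:
  A→D1: 15 × 1 = 15
  A→D2: 40 × 9 = 360
  B→D2: 35 × 5 = 175
  C→D2: 80 × 3 = 240
  D→D2: 30 × 3 = 90
Total = 15 + 360 + 175 + 240 + 90 = 880.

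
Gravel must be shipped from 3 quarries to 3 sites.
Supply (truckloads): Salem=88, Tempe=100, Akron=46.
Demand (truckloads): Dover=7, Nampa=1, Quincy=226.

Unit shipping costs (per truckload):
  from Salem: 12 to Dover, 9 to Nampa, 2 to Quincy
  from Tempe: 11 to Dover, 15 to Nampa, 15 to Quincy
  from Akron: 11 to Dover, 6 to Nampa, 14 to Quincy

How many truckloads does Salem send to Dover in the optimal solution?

The minimum-cost plan:
  Salem to Quincy: 88 × 2 = 176
  Tempe to Dover: 7 × 11 = 77
  Tempe to Quincy: 93 × 15 = 1395
  Akron to Nampa: 1 × 6 = 6
  Akron to Quincy: 45 × 14 = 630
Total cost = 2284.
The route Salem→Dover is not used.

0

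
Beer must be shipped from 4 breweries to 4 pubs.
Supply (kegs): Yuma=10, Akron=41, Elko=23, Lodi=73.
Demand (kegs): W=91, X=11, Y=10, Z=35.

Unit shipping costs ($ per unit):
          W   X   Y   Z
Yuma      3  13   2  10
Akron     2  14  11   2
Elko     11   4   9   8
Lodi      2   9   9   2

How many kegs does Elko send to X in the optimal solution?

11

The minimum-cost plan:
  Yuma->Y: 10 kegs
  Akron->W: 18 kegs
  Akron->Z: 23 kegs
  Elko->X: 11 kegs
  Elko->Z: 12 kegs
  Lodi->W: 73 kegs
Total cost = $388.
So Elko→X carries 11 kegs.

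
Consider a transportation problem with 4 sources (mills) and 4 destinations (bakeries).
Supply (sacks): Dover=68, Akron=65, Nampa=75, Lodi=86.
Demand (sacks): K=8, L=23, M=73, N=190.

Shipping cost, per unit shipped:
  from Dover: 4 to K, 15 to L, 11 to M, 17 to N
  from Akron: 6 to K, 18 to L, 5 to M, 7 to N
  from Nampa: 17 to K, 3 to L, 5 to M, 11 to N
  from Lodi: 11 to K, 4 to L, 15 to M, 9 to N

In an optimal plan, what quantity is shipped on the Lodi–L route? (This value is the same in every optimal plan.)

The minimum-cost plan:
  Dover–K: 8 × 4 = 32
  Dover–M: 21 × 11 = 231
  Dover–N: 39 × 17 = 663
  Akron–N: 65 × 7 = 455
  Nampa–L: 23 × 3 = 69
  Nampa–M: 52 × 5 = 260
  Lodi–N: 86 × 9 = 774
Total cost = 2484.
The route Lodi→L is not used.

0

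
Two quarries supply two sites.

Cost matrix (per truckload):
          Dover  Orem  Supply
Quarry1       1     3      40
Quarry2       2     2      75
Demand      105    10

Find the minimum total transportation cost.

Optimal allocation:
  Quarry1–Dover: 40 × 1 = 40
  Quarry2–Dover: 65 × 2 = 130
  Quarry2–Orem: 10 × 2 = 20
Total = 40 + 130 + 20 = 190.
(Supply check: Quarry1 ships 40; Quarry2 ships 75.)

190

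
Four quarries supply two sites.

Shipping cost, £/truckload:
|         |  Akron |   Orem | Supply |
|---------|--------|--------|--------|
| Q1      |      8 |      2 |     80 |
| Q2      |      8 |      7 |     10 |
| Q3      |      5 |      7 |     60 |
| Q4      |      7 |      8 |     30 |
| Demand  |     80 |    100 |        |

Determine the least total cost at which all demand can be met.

750

A cheapest plan:
  Q1 to Orem: 80 × £2 = £160
  Q2 to Orem: 10 × £7 = £70
  Q3 to Akron: 60 × £5 = £300
  Q4 to Akron: 20 × £7 = £140
  Q4 to Orem: 10 × £8 = £80
Total = 160 + 70 + 300 + 140 + 80 = £750.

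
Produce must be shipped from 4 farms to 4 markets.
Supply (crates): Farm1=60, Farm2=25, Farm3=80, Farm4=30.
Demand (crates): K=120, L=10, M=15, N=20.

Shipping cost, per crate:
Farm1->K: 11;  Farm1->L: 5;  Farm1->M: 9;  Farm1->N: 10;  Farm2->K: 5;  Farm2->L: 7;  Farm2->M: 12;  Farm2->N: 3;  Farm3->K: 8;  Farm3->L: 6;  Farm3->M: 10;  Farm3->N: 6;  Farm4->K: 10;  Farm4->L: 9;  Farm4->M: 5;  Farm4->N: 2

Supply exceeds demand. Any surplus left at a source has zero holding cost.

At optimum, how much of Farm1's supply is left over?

30

Minimum-cost shipments:
  Farm1 to K: 15 crates
  Farm1 to L: 10 crates
  Farm1 to M: 5 crates
  Farm2 to K: 25 crates
  Farm3 to K: 80 crates
  Farm4 to M: 10 crates
  Farm4 to N: 20 crates
Total cost = 1115.
Farm1 ships 30 of its 60, leaving 30.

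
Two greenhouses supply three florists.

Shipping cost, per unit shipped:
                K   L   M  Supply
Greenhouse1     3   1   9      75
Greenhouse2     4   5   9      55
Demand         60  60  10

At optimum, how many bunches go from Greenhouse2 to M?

The minimum-cost plan:
  Greenhouse1→K: 15 × 3 = 45
  Greenhouse1→L: 60 × 1 = 60
  Greenhouse2→K: 45 × 4 = 180
  Greenhouse2→M: 10 × 9 = 90
Total cost = 375.
So Greenhouse2→M carries 10 bunches.

10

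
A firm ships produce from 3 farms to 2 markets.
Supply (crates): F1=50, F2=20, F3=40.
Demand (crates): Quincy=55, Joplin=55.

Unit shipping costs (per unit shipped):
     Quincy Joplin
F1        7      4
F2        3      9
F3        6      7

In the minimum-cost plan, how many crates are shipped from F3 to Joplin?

5

Solving gives:
  F1→Joplin: 50 crates
  F2→Quincy: 20 crates
  F3→Quincy: 35 crates
  F3→Joplin: 5 crates
Total cost = 505.
So F3→Joplin carries 5 crates.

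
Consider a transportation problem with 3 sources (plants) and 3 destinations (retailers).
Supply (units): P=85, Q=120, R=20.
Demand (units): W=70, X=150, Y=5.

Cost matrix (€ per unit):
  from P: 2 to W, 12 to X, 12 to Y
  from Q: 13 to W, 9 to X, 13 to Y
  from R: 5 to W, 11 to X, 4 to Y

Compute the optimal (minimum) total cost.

1585

A cheapest plan:
  P–W: 70 units
  P–X: 15 units
  Q–X: 120 units
  R–X: 15 units
  R–Y: 5 units
Total cost = €1585.
(Supply check: P ships 85; Q ships 120; R ships 20.)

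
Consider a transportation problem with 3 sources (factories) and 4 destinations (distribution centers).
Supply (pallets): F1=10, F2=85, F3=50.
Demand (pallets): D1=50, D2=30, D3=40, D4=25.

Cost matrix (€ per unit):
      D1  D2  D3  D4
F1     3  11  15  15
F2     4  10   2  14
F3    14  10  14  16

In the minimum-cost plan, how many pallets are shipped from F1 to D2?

Optimal shipments:
  F1→D1: 10 × €3 = €30
  F2→D1: 40 × €4 = €160
  F2→D3: 40 × €2 = €80
  F2→D4: 5 × €14 = €70
  F3→D2: 30 × €10 = €300
  F3→D4: 20 × €16 = €320
Total cost = €960.
The route F1→D2 is not used.

0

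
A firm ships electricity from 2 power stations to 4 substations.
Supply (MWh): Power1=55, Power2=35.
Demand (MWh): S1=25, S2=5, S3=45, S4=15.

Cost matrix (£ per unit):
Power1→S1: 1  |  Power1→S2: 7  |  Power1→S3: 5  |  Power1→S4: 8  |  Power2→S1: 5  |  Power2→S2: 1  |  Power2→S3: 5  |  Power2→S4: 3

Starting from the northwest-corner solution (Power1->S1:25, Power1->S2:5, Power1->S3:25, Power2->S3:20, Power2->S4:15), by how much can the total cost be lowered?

Current plan cost = 25·1 + 5·7 + 25·5 + 20·5 + 15·3 = £330.
Optimal plan:
  Power1 to S1: 25 × £1 = £25
  Power1 to S3: 30 × £5 = £150
  Power2 to S2: 5 × £1 = £5
  Power2 to S3: 15 × £5 = £75
  Power2 to S4: 15 × £3 = £45
Optimal cost = £300.
Saving = 330 − 300 = £30.

30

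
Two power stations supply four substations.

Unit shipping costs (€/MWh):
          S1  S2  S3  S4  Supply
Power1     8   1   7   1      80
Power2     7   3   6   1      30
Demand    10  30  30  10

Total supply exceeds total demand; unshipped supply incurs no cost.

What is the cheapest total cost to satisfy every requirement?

An optimal shipping plan:
  Power1→S1: 10 × €8 = €80
  Power1→S2: 30 × €1 = €30
  Power1→S4: 10 × €1 = €10
  Power2→S3: 30 × €6 = €180
Total = 80 + 30 + 10 + 180 = €300.

300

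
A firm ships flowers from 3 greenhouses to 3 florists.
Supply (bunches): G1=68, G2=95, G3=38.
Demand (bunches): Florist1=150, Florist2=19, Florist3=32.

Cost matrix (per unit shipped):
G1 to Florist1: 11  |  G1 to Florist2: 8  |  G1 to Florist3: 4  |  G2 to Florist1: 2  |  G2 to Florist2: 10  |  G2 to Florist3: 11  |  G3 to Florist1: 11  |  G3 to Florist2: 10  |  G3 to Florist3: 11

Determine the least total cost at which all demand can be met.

Optimal allocation:
  G1->Florist1: 17 × 11 = 187
  G1->Florist2: 19 × 8 = 152
  G1->Florist3: 32 × 4 = 128
  G2->Florist1: 95 × 2 = 190
  G3->Florist1: 38 × 11 = 418
Total = 187 + 152 + 128 + 190 + 418 = 1075.

1075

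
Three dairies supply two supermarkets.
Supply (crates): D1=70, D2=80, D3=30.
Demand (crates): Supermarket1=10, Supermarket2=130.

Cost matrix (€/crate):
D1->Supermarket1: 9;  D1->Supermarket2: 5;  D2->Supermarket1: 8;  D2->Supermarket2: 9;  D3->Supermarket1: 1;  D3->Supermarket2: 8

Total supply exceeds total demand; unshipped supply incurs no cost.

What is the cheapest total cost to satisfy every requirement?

880

An optimal shipping plan:
  D1→Supermarket2: 70 × €5 = €350
  D2→Supermarket2: 40 × €9 = €360
  D3→Supermarket1: 10 × €1 = €10
  D3→Supermarket2: 20 × €8 = €160
Total = 350 + 360 + 10 + 160 = €880.
(Supply check: D1 ships 70; D2 ships 40; D3 ships 30.)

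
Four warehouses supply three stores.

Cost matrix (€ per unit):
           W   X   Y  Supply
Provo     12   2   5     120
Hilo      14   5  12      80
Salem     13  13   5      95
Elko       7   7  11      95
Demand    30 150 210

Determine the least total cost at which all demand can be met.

2125

A cheapest plan:
  Provo->X: 5 × €2 = €10
  Provo->Y: 115 × €5 = €575
  Hilo->X: 80 × €5 = €400
  Salem->Y: 95 × €5 = €475
  Elko->W: 30 × €7 = €210
  Elko->X: 65 × €7 = €455
Total = 10 + 575 + 400 + 475 + 210 + 455 = €2125.
(Supply check: Provo ships 120; Hilo ships 80; Salem ships 95; Elko ships 95.)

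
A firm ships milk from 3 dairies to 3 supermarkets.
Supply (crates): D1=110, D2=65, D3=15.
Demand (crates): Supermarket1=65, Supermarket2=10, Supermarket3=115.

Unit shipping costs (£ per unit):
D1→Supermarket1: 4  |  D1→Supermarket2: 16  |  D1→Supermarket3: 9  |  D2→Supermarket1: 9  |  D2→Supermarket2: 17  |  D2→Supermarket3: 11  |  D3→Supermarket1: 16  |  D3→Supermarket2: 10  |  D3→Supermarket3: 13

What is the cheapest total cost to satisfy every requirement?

A cheapest plan:
  D1→Supermarket1: 65 × £4 = £260
  D1→Supermarket3: 45 × £9 = £405
  D2→Supermarket3: 65 × £11 = £715
  D3→Supermarket2: 10 × £10 = £100
  D3→Supermarket3: 5 × £13 = £65
Total = 260 + 405 + 715 + 100 + 65 = £1545.

1545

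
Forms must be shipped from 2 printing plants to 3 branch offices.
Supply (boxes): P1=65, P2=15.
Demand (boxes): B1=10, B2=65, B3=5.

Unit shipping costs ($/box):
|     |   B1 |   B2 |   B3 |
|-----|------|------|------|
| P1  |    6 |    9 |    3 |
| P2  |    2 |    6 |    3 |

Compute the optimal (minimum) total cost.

A cheapest plan:
  P1->B2: 60 × $9 = $540
  P1->B3: 5 × $3 = $15
  P2->B1: 10 × $2 = $20
  P2->B2: 5 × $6 = $30
Total = 540 + 15 + 20 + 30 = $605.
(Supply check: P1 ships 65; P2 ships 15.)

605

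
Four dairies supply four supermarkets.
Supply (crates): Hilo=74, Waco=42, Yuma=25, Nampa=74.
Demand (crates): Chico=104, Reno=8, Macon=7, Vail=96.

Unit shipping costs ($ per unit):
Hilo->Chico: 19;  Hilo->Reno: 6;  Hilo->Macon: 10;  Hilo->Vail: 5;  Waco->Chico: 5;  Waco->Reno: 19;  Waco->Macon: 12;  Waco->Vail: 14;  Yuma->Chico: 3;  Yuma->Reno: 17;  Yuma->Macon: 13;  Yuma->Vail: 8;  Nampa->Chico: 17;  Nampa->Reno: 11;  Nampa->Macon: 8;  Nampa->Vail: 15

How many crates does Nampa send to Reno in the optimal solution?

8

The minimum-cost plan:
  Hilo->Vail: 74 × $5 = $370
  Waco->Chico: 42 × $5 = $210
  Yuma->Chico: 25 × $3 = $75
  Nampa->Chico: 37 × $17 = $629
  Nampa->Reno: 8 × $11 = $88
  Nampa->Macon: 7 × $8 = $56
  Nampa->Vail: 22 × $15 = $330
Total cost = $1758.
So Nampa→Reno carries 8 crates.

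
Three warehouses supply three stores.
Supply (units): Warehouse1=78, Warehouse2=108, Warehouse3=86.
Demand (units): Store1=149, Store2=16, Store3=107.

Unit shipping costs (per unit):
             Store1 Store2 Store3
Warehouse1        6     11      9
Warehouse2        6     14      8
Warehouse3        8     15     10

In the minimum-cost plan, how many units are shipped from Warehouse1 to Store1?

62

The minimum-cost plan:
  Warehouse1 to Store1: 62 × 6 = 372
  Warehouse1 to Store2: 16 × 11 = 176
  Warehouse2 to Store1: 1 × 6 = 6
  Warehouse2 to Store3: 107 × 8 = 856
  Warehouse3 to Store1: 86 × 8 = 688
Total cost = 2098.
So Warehouse1→Store1 carries 62 units.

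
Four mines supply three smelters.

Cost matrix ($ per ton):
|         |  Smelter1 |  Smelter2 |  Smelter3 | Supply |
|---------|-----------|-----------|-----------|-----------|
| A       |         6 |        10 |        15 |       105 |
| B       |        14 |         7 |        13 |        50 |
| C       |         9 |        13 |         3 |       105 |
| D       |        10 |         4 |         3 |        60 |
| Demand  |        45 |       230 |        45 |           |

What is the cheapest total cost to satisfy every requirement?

2375

An optimal shipping plan:
  A to Smelter2: 105 tons
  B to Smelter2: 50 tons
  C to Smelter1: 45 tons
  C to Smelter2: 15 tons
  C to Smelter3: 45 tons
  D to Smelter2: 60 tons
Total cost = $2375.
(Supply check: A ships 105; B ships 50; C ships 105; D ships 60.)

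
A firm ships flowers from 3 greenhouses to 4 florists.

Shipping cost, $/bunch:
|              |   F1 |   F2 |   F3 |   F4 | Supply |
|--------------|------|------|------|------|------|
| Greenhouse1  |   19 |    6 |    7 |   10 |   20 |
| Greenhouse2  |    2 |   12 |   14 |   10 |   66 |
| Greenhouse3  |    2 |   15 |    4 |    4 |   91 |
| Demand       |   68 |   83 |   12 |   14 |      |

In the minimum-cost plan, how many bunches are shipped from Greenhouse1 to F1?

Optimal shipments:
  Greenhouse1->F2: 20 bunches
  Greenhouse2->F1: 3 bunches
  Greenhouse2->F2: 63 bunches
  Greenhouse3->F1: 65 bunches
  Greenhouse3->F3: 12 bunches
  Greenhouse3->F4: 14 bunches
Total cost = $1116.
The route Greenhouse1→F1 is not used.

0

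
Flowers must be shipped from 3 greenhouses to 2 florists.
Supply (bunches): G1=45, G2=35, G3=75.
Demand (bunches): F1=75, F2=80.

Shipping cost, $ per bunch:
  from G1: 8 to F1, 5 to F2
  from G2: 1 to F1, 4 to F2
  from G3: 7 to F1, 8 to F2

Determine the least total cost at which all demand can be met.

820

An optimal shipping plan:
  G1->F2: 45 × $5 = $225
  G2->F1: 35 × $1 = $35
  G3->F1: 40 × $7 = $280
  G3->F2: 35 × $8 = $280
Total = 225 + 35 + 280 + 280 = $820.
(Supply check: G1 ships 45; G2 ships 35; G3 ships 75.)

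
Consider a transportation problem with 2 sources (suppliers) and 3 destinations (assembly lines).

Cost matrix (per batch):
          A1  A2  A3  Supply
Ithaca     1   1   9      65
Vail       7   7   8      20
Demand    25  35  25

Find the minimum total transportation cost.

One minimum-cost allocation:
  Ithaca to A1: 25 batches
  Ithaca to A2: 35 batches
  Ithaca to A3: 5 batches
  Vail to A3: 20 batches
Total cost = 265.
(Supply check: Ithaca ships 65; Vail ships 20.)

265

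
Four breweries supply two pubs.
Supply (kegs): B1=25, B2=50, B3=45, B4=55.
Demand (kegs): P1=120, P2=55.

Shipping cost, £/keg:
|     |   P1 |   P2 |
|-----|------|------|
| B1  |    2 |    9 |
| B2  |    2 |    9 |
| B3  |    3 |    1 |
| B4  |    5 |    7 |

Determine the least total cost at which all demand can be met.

Optimal allocation:
  B1–P1: 25 × £2 = £50
  B2–P1: 50 × £2 = £100
  B3–P2: 45 × £1 = £45
  B4–P1: 45 × £5 = £225
  B4–P2: 10 × £7 = £70
Total = 50 + 100 + 45 + 225 + 70 = £490.

490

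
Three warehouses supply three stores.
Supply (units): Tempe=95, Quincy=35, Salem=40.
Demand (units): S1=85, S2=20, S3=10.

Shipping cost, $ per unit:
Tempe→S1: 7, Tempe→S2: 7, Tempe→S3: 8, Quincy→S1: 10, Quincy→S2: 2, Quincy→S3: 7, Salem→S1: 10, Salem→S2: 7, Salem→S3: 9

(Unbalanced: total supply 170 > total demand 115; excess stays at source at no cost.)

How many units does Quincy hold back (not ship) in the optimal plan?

5

Minimum-cost shipments:
  Tempe→S1: 85 units
  Quincy→S2: 20 units
  Quincy→S3: 10 units
Total cost = $705.
Quincy ships 30 of its 35, leaving 5.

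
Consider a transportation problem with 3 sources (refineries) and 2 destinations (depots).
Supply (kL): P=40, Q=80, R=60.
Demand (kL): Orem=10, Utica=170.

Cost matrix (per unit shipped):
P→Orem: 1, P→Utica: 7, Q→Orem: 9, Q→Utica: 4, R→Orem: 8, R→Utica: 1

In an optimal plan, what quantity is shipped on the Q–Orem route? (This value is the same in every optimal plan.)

0

Optimal shipments:
  P–Orem: 10 × 1 = 10
  P–Utica: 30 × 7 = 210
  Q–Utica: 80 × 4 = 320
  R–Utica: 60 × 1 = 60
Total cost = 600.
The route Q→Orem is not used.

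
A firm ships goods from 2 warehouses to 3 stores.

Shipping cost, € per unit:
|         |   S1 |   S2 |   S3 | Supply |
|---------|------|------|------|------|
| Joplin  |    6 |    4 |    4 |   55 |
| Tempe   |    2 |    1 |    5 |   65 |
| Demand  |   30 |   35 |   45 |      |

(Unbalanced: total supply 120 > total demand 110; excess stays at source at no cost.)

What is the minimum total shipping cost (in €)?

One minimum-cost allocation:
  Joplin to S3: 45 × €4 = €180
  Tempe to S1: 30 × €2 = €60
  Tempe to S2: 35 × €1 = €35
Total = 180 + 60 + 35 = €275.
(Supply check: Joplin ships 45; Tempe ships 65.)

275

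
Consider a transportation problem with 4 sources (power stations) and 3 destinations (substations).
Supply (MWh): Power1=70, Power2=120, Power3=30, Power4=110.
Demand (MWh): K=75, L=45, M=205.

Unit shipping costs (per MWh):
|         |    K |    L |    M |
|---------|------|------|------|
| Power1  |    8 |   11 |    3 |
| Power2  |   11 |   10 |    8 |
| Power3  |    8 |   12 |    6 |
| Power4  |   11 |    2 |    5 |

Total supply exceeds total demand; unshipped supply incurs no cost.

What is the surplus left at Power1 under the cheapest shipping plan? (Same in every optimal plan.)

An optimal plan:
  Power1–M: 70 MWh
  Power2–K: 45 MWh
  Power2–M: 70 MWh
  Power3–K: 30 MWh
  Power4–L: 45 MWh
  Power4–M: 65 MWh
Total cost = 1920.
Power1 ships 70 of its 70, leaving 0.

0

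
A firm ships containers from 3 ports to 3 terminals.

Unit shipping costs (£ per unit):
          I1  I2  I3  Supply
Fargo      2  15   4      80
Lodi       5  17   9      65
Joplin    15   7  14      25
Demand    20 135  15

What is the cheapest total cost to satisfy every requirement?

2055

A cheapest plan:
  Fargo to I1: 20 × £2 = £40
  Fargo to I2: 45 × £15 = £675
  Fargo to I3: 15 × £4 = £60
  Lodi to I2: 65 × £17 = £1105
  Joplin to I2: 25 × £7 = £175
Total = 40 + 675 + 60 + 1105 + 175 = £2055.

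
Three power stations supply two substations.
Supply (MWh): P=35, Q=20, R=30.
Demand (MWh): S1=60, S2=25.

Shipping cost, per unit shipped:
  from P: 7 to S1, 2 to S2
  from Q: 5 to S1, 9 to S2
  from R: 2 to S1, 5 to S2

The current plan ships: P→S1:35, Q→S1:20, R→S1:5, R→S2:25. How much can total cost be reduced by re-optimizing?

Current plan cost = 35·7 + 20·5 + 5·2 + 25·5 = 480.
Optimal plan:
  P->S1: 10 × 7 = 70
  P->S2: 25 × 2 = 50
  Q->S1: 20 × 5 = 100
  R->S1: 30 × 2 = 60
Optimal cost = 280.
Saving = 480 − 280 = 200.

200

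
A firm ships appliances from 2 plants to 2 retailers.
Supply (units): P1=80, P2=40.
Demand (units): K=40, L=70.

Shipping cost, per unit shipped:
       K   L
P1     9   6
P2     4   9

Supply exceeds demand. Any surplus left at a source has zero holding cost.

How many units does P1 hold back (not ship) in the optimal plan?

An optimal plan:
  P1→L: 70 × 6 = 420
  P2→K: 40 × 4 = 160
Total cost = 580.
P1 ships 70 of its 80, leaving 10.

10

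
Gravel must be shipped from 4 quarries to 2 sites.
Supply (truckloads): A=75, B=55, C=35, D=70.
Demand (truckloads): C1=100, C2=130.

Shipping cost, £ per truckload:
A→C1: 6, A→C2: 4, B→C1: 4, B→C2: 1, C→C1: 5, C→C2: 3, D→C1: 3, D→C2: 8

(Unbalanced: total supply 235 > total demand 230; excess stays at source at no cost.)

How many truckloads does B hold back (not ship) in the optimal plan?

0

An optimal plan:
  A->C2: 70 × £4 = £280
  B->C2: 55 × £1 = £55
  C->C1: 30 × £5 = £150
  C->C2: 5 × £3 = £15
  D->C1: 70 × £3 = £210
Total cost = £710.
B ships 55 of its 55, leaving 0.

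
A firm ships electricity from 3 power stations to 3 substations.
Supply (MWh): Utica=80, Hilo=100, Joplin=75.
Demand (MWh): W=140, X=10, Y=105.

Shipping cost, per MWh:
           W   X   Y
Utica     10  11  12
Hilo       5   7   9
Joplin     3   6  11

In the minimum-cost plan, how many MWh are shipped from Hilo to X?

10

The minimum-cost plan:
  Utica→Y: 80 × 12 = 960
  Hilo→W: 65 × 5 = 325
  Hilo→X: 10 × 7 = 70
  Hilo→Y: 25 × 9 = 225
  Joplin→W: 75 × 3 = 225
Total cost = 1805.
So Hilo→X carries 10 MWh.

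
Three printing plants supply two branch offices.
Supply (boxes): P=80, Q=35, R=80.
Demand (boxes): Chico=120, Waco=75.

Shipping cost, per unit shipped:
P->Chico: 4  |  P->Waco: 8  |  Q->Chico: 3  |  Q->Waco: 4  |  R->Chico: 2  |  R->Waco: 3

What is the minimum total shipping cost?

Optimal allocation:
  P–Chico: 80 × 4 = 320
  Q–Chico: 35 × 3 = 105
  R–Chico: 5 × 2 = 10
  R–Waco: 75 × 3 = 225
Total = 320 + 105 + 10 + 225 = 660.

660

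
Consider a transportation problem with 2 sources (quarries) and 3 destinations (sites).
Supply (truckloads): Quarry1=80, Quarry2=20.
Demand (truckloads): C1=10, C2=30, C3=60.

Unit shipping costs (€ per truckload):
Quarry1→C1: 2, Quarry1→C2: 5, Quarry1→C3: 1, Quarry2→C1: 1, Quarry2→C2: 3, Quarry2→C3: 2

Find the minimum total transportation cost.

One minimum-cost allocation:
  Quarry1–C1: 10 truckloads
  Quarry1–C2: 10 truckloads
  Quarry1–C3: 60 truckloads
  Quarry2–C2: 20 truckloads
Total cost = €190.

190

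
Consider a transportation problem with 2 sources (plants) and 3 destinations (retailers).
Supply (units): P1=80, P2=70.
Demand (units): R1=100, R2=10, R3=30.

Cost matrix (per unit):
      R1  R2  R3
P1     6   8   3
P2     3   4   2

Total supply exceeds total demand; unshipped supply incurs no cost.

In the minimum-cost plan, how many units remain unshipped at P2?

0

Minimum-cost shipments:
  P1–R1: 40 × 6 = 240
  P1–R3: 30 × 3 = 90
  P2–R1: 60 × 3 = 180
  P2–R2: 10 × 4 = 40
Total cost = 550.
P2 ships 70 of its 70, leaving 0.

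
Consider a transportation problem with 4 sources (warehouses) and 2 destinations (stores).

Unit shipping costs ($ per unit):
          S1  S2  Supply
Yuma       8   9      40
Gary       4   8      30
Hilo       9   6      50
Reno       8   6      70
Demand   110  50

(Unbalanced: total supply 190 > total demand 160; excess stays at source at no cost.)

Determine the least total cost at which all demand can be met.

Optimal allocation:
  Yuma to S1: 10 × $8 = $80
  Gary to S1: 30 × $4 = $120
  Hilo to S2: 50 × $6 = $300
  Reno to S1: 70 × $8 = $560
Total = 80 + 120 + 300 + 560 = $1060.

1060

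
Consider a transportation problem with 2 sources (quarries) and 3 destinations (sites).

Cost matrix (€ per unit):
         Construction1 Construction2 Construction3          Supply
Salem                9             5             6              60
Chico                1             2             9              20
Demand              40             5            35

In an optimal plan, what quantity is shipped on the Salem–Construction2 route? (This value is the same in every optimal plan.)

5

The minimum-cost plan:
  Salem–Construction1: 20 × €9 = €180
  Salem–Construction2: 5 × €5 = €25
  Salem–Construction3: 35 × €6 = €210
  Chico–Construction1: 20 × €1 = €20
Total cost = €435.
So Salem→Construction2 carries 5 truckloads.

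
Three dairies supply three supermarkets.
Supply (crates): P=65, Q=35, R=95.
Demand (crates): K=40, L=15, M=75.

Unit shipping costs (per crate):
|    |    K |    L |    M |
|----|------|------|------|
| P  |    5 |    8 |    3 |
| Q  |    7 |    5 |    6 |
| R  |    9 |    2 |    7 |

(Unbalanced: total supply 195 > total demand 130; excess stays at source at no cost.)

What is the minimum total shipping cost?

585

A cheapest plan:
  P→M: 65 × 3 = 195
  Q→K: 35 × 7 = 245
  R→K: 5 × 9 = 45
  R→L: 15 × 2 = 30
  R→M: 10 × 7 = 70
Total = 195 + 245 + 45 + 30 + 70 = 585.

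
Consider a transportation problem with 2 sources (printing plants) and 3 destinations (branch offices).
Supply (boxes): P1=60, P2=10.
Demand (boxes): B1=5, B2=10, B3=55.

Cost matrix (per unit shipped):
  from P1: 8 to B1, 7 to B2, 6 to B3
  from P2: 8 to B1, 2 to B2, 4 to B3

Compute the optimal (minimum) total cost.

390

An optimal shipping plan:
  P1→B1: 5 × 8 = 40
  P1→B3: 55 × 6 = 330
  P2→B2: 10 × 2 = 20
Total = 40 + 330 + 20 = 390.
(Supply check: P1 ships 60; P2 ships 10.)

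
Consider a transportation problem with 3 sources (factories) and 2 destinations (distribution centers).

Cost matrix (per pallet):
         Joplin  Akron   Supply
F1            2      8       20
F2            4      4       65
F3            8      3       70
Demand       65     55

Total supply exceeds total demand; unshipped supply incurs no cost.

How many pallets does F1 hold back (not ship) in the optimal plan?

Minimum-cost shipments:
  F1 to Joplin: 20 × 2 = 40
  F2 to Joplin: 45 × 4 = 180
  F3 to Akron: 55 × 3 = 165
Total cost = 385.
F1 ships 20 of its 20, leaving 0.

0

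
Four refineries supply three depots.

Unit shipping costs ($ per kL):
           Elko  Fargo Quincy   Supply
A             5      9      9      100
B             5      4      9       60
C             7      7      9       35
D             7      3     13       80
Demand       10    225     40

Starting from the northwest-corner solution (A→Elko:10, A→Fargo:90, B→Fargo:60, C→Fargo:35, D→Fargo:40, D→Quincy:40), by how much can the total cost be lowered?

400

Current plan cost = 10·5 + 90·9 + 60·4 + 35·7 + 40·3 + 40·13 = $1985.
Optimal plan:
  A–Elko: 10 × $5 = $50
  A–Fargo: 50 × $9 = $450
  A–Quincy: 40 × $9 = $360
  B–Fargo: 60 × $4 = $240
  C–Fargo: 35 × $7 = $245
  D–Fargo: 80 × $3 = $240
Optimal cost = $1585.
Saving = 1985 − 1585 = $400.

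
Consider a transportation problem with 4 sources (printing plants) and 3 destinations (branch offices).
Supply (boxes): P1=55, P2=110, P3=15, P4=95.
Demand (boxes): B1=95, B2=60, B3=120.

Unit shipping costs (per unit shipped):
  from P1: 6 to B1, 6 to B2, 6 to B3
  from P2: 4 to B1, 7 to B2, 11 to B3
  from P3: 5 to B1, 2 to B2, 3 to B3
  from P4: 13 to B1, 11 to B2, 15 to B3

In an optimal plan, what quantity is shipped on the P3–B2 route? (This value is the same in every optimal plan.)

Solving gives:
  P1 to B3: 55 × 6 = 330
  P2 to B1: 95 × 4 = 380
  P2 to B3: 15 × 11 = 165
  P3 to B3: 15 × 3 = 45
  P4 to B2: 60 × 11 = 660
  P4 to B3: 35 × 15 = 525
Total cost = 2105.
The route P3→B2 is not used.

0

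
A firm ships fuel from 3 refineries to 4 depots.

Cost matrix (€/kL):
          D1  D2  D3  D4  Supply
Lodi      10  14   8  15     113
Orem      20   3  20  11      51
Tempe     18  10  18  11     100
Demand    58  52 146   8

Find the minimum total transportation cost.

One minimum-cost allocation:
  Lodi→D3: 113 kL
  Orem→D2: 51 kL
  Tempe→D1: 58 kL
  Tempe→D2: 1 kL
  Tempe→D3: 33 kL
  Tempe→D4: 8 kL
Total cost = €2793.

2793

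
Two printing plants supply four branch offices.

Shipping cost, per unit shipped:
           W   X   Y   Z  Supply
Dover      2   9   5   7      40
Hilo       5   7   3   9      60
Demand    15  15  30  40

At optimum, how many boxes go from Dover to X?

0

The minimum-cost plan:
  Dover–W: 15 × 2 = 30
  Dover–Z: 25 × 7 = 175
  Hilo–X: 15 × 7 = 105
  Hilo–Y: 30 × 3 = 90
  Hilo–Z: 15 × 9 = 135
Total cost = 535.
The route Dover→X is not used.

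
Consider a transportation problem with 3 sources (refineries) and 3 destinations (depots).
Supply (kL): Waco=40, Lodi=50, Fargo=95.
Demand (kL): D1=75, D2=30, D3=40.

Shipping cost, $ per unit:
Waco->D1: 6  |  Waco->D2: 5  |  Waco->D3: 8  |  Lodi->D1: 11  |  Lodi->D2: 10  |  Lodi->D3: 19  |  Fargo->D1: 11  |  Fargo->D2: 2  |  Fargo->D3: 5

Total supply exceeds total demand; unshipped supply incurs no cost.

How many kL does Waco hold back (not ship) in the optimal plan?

Minimum-cost shipments:
  Waco->D1: 40 × $6 = $240
  Lodi->D1: 35 × $11 = $385
  Fargo->D2: 30 × $2 = $60
  Fargo->D3: 40 × $5 = $200
Total cost = $885.
Waco ships 40 of its 40, leaving 0.

0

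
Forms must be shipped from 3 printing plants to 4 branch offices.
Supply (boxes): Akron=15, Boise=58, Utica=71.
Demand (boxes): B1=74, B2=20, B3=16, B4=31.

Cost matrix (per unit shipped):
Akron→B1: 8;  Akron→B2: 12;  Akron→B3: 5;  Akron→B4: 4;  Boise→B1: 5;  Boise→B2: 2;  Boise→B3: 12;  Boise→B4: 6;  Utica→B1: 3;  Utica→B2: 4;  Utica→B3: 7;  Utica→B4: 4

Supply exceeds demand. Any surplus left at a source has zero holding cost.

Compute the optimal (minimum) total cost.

538

An optimal shipping plan:
  Akron→B3: 15 × 5 = 75
  Boise→B1: 35 × 5 = 175
  Boise→B2: 20 × 2 = 40
  Utica→B1: 39 × 3 = 117
  Utica→B3: 1 × 7 = 7
  Utica→B4: 31 × 4 = 124
Total = 75 + 175 + 40 + 117 + 7 + 124 = 538.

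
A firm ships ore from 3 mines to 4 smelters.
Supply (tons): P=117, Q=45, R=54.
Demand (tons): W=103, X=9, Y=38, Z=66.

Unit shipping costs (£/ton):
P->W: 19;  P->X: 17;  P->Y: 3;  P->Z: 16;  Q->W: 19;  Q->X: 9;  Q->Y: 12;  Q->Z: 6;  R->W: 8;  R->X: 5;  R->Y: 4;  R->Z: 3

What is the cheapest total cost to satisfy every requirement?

Optimal allocation:
  P to W: 79 × £19 = £1501
  P to Y: 38 × £3 = £114
  Q to Z: 45 × £6 = £270
  R to W: 24 × £8 = £192
  R to X: 9 × £5 = £45
  R to Z: 21 × £3 = £63
Total = 1501 + 114 + 270 + 192 + 45 + 63 = £2185.

2185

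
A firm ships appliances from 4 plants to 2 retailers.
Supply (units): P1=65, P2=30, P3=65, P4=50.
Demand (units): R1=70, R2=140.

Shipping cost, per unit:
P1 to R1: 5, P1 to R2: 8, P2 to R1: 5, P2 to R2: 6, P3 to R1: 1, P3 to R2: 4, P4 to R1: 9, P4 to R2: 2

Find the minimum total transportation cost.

850

Optimal allocation:
  P1→R1: 65 × 5 = 325
  P2→R2: 30 × 6 = 180
  P3→R1: 5 × 1 = 5
  P3→R2: 60 × 4 = 240
  P4→R2: 50 × 2 = 100
Total = 325 + 180 + 5 + 240 + 100 = 850.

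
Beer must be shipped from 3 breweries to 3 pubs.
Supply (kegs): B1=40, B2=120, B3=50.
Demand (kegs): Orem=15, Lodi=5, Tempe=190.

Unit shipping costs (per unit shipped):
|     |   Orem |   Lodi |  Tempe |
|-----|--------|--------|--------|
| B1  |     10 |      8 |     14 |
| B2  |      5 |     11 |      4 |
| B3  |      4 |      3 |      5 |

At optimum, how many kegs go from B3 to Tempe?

Optimal shipments:
  B1–Orem: 15 kegs
  B1–Lodi: 5 kegs
  B1–Tempe: 20 kegs
  B2–Tempe: 120 kegs
  B3–Tempe: 50 kegs
Total cost = 1200.
So B3→Tempe carries 50 kegs.

50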